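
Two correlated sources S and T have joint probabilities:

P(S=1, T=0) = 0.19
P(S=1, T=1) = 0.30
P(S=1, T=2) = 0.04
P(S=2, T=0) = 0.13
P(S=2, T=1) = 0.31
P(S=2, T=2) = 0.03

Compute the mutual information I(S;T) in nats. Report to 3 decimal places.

Marginals: p(S) = (0.5300, 0.4700), p(T) = (0.3200, 0.6100, 0.0700).
I(S;T) = Σ p(x,y)·ln[p(x,y)/(p(x)p(y))].
  (1,0): 0.19·ln(1.1203) = 0.0216
  (1,1): 0.30·ln(0.9279) = -0.0224
  (1,2): 0.04·ln(1.0782) = 0.0030
  (2,0): 0.13·ln(0.8644) = -0.0189
  (2,1): 0.31·ln(1.0813) = 0.0242
  (2,2): 0.03·ln(0.9119) = -0.0028
Sum = 0.005 nats.

0.005 nats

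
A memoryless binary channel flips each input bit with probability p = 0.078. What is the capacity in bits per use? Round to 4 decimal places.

0.6049 bits

Binary symmetric channel: C = 1 − h₂(ε) where h₂ is the binary entropy function.
h₂(0.078) = −0.078·log₂0.078 − 0.922·log₂0.922 = 0.3951.
C = 1 − 0.3951 = 0.6049 bits per channel use.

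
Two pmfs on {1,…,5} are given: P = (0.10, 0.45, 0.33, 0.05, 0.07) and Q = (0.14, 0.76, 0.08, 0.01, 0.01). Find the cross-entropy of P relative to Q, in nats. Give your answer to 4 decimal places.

H(P,Q) = −Σ p·ln q.
  −0.10·ln(0.14) = 0.19661
  −0.45·ln(0.76) = 0.12350
  −0.33·ln(0.08) = 0.83349
  −0.05·ln(0.01) = 0.23026
  −0.07·ln(0.01) = 0.32236
H(P,Q) = 1.7062 nats.

1.7062 nats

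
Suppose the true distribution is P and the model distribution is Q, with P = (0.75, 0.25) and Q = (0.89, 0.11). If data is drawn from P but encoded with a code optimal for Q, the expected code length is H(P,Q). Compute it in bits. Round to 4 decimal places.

H(P,Q) = −Σ p·log₂ q.
  −0.75·log₂(0.89) = 0.12609
  −0.25·log₂(0.11) = 0.79611
H(P,Q) = 0.9222 bits.

0.9222 bits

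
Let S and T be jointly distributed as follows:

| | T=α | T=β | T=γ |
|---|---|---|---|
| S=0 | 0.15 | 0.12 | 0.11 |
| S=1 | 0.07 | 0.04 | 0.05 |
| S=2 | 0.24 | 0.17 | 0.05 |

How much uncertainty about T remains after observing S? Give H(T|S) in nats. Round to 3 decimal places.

1.022 nats

Marginals: p(S) = (0.3800, 0.1600, 0.4600), p(T) = (0.4600, 0.3300, 0.2100).
H(T|S) = Σ p(S) · H(T|S=·).
  S=0: p=0.3800, H(T|S=0) = 1.0898
  S=1: p=0.1600, H(T|S=1) = 1.0717
  S=2: p=0.4600, H(T|S=2) = 0.9485
Weighted sum = 1.022 nats.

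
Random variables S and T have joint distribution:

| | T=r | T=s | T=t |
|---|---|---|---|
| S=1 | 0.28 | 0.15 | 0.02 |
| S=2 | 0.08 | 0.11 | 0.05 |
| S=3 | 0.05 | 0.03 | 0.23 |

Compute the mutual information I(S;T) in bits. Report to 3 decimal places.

0.352 bits

Marginals: p(S) = (0.4500, 0.2400, 0.3100), p(T) = (0.4100, 0.2900, 0.3000).
I(S;T) = H(S) + H(T) − H(S,T).
H(S) = 1.5363, H(T) = 1.5664, H(S,T) = 2.7511.
I(S;T) = 1.5363 + 1.5664 − 2.7511 = 0.352 bits.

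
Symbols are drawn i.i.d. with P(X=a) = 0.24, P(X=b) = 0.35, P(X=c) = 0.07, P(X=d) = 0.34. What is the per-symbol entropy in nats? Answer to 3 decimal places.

1.263 nats

H(X) = −Σ p·ln p.
  −(0.24)·ln(0.24) = 0.3425
  −(0.35)·ln(0.35) = 0.3674
  −(0.07)·ln(0.07) = 0.1861
  −(0.34)·ln(0.34) = 0.3668
Sum: 0.3425 + 0.3674 + 0.1861 + 0.3668 = 1.263 nats.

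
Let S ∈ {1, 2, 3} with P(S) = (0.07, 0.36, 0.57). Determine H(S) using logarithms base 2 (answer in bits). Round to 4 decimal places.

1.2614 bits

H(S) = −Σ p·log₂ p.
  −(0.07)·log₂(0.07) = 0.26856
  −(0.36)·log₂(0.36) = 0.53062
  −(0.57)·log₂(0.57) = 0.46225
Sum: 0.26856 + 0.53062 + 0.46225 = 1.2614 bits.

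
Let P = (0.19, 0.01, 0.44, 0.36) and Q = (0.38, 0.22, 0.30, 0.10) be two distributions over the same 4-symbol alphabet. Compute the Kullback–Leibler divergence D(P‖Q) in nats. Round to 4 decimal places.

0.4670 nats

D(P‖Q) = Σ p·ln(p/q).
  0.19·ln(0.19/0.38) = -0.13170
  0.01·ln(0.01/0.22) = -0.03091
  0.44·ln(0.44/0.30) = 0.16852
  0.36·ln(0.36/0.10) = 0.46114
D(P‖Q) = 0.4670 nats.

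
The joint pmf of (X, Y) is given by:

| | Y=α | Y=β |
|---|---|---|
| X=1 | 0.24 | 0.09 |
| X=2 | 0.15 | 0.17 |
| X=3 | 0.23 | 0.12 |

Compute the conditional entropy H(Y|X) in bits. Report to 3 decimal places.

0.923 bits

Chain rule: H(Y|X) = H(X,Y) − H(X).
Marginals: p(X) = (0.3300, 0.3200, 0.3500), p(Y) = (0.6200, 0.3800).
H(X,Y) = 2.5067 bits; H(X) = 1.5840 bits.
H(Y|X) = 2.5067 − 1.5840 = 0.923 bits.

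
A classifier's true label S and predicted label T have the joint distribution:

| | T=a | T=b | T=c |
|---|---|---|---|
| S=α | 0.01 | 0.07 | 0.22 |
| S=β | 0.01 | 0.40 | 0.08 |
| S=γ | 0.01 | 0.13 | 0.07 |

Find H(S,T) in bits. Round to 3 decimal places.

2.420 bits

H(S,T) = −Σ p(x,y)·log₂ p(x,y) over all 9 cells.
  cell (α,a): −0.01·log₂0.01 = 0.0664
  cell (α,b): −0.07·log₂0.07 = 0.2686
  cell (α,c): −0.22·log₂0.22 = 0.4806
  cell (β,a): −0.01·log₂0.01 = 0.0664
  cell (β,b): −0.40·log₂0.40 = 0.5288
  cell (β,c): −0.08·log₂0.08 = 0.2915
  cell (γ,a): −0.01·log₂0.01 = 0.0664
  cell (γ,b): −0.13·log₂0.13 = 0.3826
  cell (γ,c): −0.07·log₂0.07 = 0.2686
Sum = 2.420 bits.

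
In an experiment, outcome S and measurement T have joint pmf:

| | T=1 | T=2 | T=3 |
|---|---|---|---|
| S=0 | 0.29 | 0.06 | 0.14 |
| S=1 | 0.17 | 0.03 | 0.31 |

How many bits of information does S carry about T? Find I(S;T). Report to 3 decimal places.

Marginals: p(S) = (0.4900, 0.5100), p(T) = (0.4600, 0.0900, 0.4500).
I(S;T) = H(S) + H(T) − H(S,T).
H(S) = 0.9997, H(T) = 1.3464, H(S,T) = 2.2687.
I(S;T) = 0.9997 + 1.3464 − 2.2687 = 0.077 bits.

0.077 bits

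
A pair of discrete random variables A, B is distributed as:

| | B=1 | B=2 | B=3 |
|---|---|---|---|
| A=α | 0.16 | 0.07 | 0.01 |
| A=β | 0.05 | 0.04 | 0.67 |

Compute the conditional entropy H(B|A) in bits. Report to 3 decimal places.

Chain rule: H(B|A) = H(A,B) − H(A).
Marginals: p(A) = (0.2400, 0.7600), p(B) = (0.2100, 0.1100, 0.6800).
H(A,B) = 1.5470 bits; H(A) = 0.7950 bits.
H(B|A) = 1.5470 − 0.7950 = 0.752 bits.

0.752 bits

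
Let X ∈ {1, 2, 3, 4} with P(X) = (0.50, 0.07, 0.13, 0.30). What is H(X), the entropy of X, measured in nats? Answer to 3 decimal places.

1.159 nats

H(X) = −Σ p·ln p.
  −(0.50)·ln(0.50) = 0.3466
  −(0.07)·ln(0.07) = 0.1861
  −(0.13)·ln(0.13) = 0.2652
  −(0.30)·ln(0.30) = 0.3612
Sum: 0.3466 + 0.1861 + 0.2652 + 0.3612 = 1.159 nats.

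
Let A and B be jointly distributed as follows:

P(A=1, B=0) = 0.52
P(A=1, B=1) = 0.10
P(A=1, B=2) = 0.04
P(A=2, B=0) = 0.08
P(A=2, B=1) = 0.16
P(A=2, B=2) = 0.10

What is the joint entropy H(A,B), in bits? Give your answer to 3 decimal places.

2.055 bits

H(A,B) = −Σ p(x,y)·log₂ p(x,y) over all 6 cells.
  cell (1,0): −0.52·log₂0.52 = 0.4906
  cell (1,1): −0.10·log₂0.10 = 0.3322
  cell (1,2): −0.04·log₂0.04 = 0.1858
  cell (2,0): −0.08·log₂0.08 = 0.2915
  cell (2,1): −0.16·log₂0.16 = 0.4230
  cell (2,2): −0.10·log₂0.10 = 0.3322
Sum = 2.055 bits.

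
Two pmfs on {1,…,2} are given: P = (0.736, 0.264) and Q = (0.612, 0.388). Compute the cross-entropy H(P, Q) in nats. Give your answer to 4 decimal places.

H(P,Q) = −Σ p·ln q.
  −0.736·ln(0.612) = 0.36139
  −0.264·ln(0.388) = 0.24994
H(P,Q) = 0.6113 nats.

0.6113 nats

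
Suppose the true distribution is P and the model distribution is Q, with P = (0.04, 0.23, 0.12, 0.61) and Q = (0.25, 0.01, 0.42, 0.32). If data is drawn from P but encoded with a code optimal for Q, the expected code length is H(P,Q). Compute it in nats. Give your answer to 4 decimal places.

H(P,Q) = −Σ p·ln q.
  −0.04·ln(0.25) = 0.05545
  −0.23·ln(0.01) = 1.05919
  −0.12·ln(0.42) = 0.10410
  −0.61·ln(0.32) = 0.69505
H(P,Q) = 1.9138 nats.

1.9138 nats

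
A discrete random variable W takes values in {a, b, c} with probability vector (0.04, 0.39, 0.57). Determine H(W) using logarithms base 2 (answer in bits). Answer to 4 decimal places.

1.1778 bits

H(W) = −Σ p·log₂ p.
  −(0.04)·log₂(0.04) = 0.18575
  −(0.39)·log₂(0.39) = 0.52980
  −(0.57)·log₂(0.57) = 0.46225
Sum: 0.18575 + 0.52980 + 0.46225 = 1.1778 bits.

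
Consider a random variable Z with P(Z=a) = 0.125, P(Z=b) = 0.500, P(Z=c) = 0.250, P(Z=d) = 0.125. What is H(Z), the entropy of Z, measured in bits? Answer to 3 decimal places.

H(Z) = −Σ p·log₂ p.
  −(0.125)·log₂(0.125) = 0.3750
  −(0.500)·log₂(0.500) = 0.5000
  −(0.250)·log₂(0.250) = 0.5000
  −(0.125)·log₂(0.125) = 0.3750
Sum: 0.3750 + 0.5000 + 0.5000 + 0.3750 = 1.750 bits.

1.750 bits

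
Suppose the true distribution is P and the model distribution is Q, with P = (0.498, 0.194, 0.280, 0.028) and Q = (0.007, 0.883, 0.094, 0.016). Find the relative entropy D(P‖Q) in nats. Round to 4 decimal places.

D(P‖Q) = Σ p·ln(p/q).
  0.498·ln(0.498/0.007) = 2.12382
  0.194·ln(0.194/0.883) = -0.29400
  0.280·ln(0.280/0.094) = 0.30562
  0.028·ln(0.028/0.016) = 0.01567
D(P‖Q) = 2.1511 nats.

2.1511 nats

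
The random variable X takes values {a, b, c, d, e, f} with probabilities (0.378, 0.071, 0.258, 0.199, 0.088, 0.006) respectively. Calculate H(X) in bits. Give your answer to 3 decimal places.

H(X) = −Σ p·log₂ p.
  −(0.378)·log₂(0.378) = 0.5305
  −(0.071)·log₂(0.071) = 0.2709
  −(0.258)·log₂(0.258) = 0.5043
  −(0.199)·log₂(0.199) = 0.4635
  −(0.088)·log₂(0.088) = 0.3086
  −(0.006)·log₂(0.006) = 0.0443
Sum: 0.5305 + 0.2709 + 0.5043 + 0.4635 + 0.3086 + 0.0443 = 2.122 bits.

2.122 bits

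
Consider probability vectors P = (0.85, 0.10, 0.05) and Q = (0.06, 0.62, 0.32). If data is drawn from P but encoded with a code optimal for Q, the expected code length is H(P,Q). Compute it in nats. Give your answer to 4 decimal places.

2.4962 nats

H(P,Q) = −Σ p·ln q.
  −0.85·ln(0.06) = 2.39140
  −0.10·ln(0.62) = 0.04780
  −0.05·ln(0.32) = 0.05697
H(P,Q) = 2.4962 nats.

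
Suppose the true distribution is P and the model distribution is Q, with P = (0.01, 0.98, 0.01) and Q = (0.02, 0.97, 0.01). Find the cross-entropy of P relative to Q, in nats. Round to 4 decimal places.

0.1150 nats

H(P,Q) = −Σ p·ln q.
  −0.01·ln(0.02) = 0.03912
  −0.98·ln(0.97) = 0.02985
  −0.01·ln(0.01) = 0.04605
H(P,Q) = 0.1150 nats.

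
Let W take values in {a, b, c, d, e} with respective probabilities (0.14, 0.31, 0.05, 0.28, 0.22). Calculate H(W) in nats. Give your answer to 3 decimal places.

H(W) = −Σ p·ln p.
  −(0.14)·ln(0.14) = 0.2753
  −(0.31)·ln(0.31) = 0.3631
  −(0.05)·ln(0.05) = 0.1498
  −(0.28)·ln(0.28) = 0.3564
  −(0.22)·ln(0.22) = 0.3331
Sum: 0.2753 + 0.3631 + 0.1498 + 0.3564 + 0.3331 = 1.478 nats.

1.478 nats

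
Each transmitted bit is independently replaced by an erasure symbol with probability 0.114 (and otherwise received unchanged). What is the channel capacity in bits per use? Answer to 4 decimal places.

0.8860 bits

Binary erasure channel: capacity C = 1 − ε.
C = 1 − 0.114 = 0.8860 bits per channel use.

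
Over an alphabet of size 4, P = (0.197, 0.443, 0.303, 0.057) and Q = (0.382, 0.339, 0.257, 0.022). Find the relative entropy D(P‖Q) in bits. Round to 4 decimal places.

D(P‖Q) = Σ p·log₂(p/q).
  0.197·log₂(0.197/0.382) = -0.18821
  0.443·log₂(0.443/0.339) = 0.17101
  0.303·log₂(0.303/0.257) = 0.07198
  0.057·log₂(0.057/0.022) = 0.07829
D(P‖Q) = 0.1331 bits.

0.1331 bits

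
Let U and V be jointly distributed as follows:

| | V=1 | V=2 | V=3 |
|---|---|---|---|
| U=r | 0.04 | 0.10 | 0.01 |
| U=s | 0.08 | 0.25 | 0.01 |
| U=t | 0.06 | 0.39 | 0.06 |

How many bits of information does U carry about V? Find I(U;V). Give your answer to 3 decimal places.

Marginals: p(U) = (0.1500, 0.3400, 0.5100), p(V) = (0.1800, 0.7400, 0.0800).
I(U;V) = H(U) + H(V) − H(U,V).
H(U) = 1.4351, H(V) = 1.0583, H(U,V) = 2.4592.
I(U;V) = 1.4351 + 1.0583 − 2.4592 = 0.034 bits.

0.034 bits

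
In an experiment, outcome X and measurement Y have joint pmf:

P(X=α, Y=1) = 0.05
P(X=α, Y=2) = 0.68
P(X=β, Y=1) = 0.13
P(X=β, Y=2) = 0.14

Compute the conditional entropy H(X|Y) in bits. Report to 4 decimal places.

Chain rule: H(X|Y) = H(X,Y) − H(Y).
Marginals: p(X) = (0.7300, 0.2700), p(Y) = (0.1800, 0.8200).
H(X,Y) = 1.3742 bits; H(Y) = 0.6801 bits.
H(X|Y) = 1.3742 − 0.6801 = 0.6941 bits.

0.6941 bits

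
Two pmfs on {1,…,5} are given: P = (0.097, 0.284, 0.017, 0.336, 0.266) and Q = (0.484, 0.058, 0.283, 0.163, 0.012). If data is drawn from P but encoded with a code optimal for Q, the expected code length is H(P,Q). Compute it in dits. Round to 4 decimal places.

H(P,Q) = −Σ p·log₁₀ q.
  −0.097·log₁₀(0.484) = 0.03057
  −0.284·log₁₀(0.058) = 0.35119
  −0.017·log₁₀(0.283) = 0.00932
  −0.336·log₁₀(0.163) = 0.26470
  −0.266·log₁₀(0.012) = 0.51094
H(P,Q) = 1.1667 dits.

1.1667 dits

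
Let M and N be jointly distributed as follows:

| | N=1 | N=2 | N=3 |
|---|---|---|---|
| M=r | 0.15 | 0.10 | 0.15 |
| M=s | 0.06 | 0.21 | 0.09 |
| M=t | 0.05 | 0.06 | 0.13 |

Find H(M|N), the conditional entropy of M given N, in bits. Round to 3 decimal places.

1.458 bits

Chain rule: H(M|N) = H(M,N) − H(N).
Marginals: p(M) = (0.4000, 0.3600, 0.2400), p(N) = (0.2600, 0.3700, 0.3700).
H(M,N) = 3.0246 bits; H(N) = 1.5667 bits.
H(M|N) = 3.0246 − 1.5667 = 1.458 bits.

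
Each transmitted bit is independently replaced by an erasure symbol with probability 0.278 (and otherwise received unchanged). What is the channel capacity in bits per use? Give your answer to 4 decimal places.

Binary erasure channel: capacity C = 1 − ε.
C = 1 − 0.278 = 0.7220 bits per channel use.

0.7220 bits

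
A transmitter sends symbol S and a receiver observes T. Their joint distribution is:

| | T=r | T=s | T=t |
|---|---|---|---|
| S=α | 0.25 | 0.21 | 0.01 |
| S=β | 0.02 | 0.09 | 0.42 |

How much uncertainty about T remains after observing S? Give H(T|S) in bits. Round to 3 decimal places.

0.993 bits

Marginals: p(S) = (0.4700, 0.5300), p(T) = (0.2700, 0.3000, 0.4300).
H(T|S) = Σ p(S) · H(T|S=·).
  S=α: p=0.4700, H(T|S=α) = 1.1219
  S=β: p=0.5300, H(T|S=β) = 0.8787
Weighted sum = 0.993 bits.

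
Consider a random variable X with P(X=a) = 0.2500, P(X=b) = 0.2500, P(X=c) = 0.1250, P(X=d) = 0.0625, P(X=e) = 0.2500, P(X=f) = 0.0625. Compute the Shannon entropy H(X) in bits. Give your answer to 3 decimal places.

H(X) = −Σ p·log₂ p.
  −(0.2500)·log₂(0.2500) = 0.5000
  −(0.2500)·log₂(0.2500) = 0.5000
  −(0.1250)·log₂(0.1250) = 0.3750
  −(0.0625)·log₂(0.0625) = 0.2500
  −(0.2500)·log₂(0.2500) = 0.5000
  −(0.0625)·log₂(0.0625) = 0.2500
Sum: 0.5000 + 0.5000 + 0.3750 + 0.2500 + 0.5000 + 0.2500 = 2.375 bits.

2.375 bits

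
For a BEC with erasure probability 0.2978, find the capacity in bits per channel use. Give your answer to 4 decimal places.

Binary erasure channel: capacity C = 1 − ε.
C = 1 − 0.2978 = 0.7022 bits per channel use.

0.7022 bits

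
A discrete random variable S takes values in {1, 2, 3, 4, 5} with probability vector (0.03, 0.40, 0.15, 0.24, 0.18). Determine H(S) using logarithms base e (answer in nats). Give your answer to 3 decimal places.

H(S) = −Σ p·ln p.
  −(0.03)·ln(0.03) = 0.1052
  −(0.40)·ln(0.40) = 0.3665
  −(0.15)·ln(0.15) = 0.2846
  −(0.24)·ln(0.24) = 0.3425
  −(0.18)·ln(0.18) = 0.3087
Sum: 0.1052 + 0.3665 + 0.2846 + 0.3425 + 0.3087 = 1.407 nats.

1.407 nats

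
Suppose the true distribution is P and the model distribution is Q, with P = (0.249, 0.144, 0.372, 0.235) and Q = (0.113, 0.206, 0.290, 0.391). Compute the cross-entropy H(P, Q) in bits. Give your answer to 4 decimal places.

2.0942 bits

H(P,Q) = −Σ p·log₂ q.
  −0.249·log₂(0.113) = 0.78326
  −0.144·log₂(0.206) = 0.32822
  −0.372·log₂(0.290) = 0.66435
  −0.235·log₂(0.391) = 0.31837
H(P,Q) = 2.0942 bits.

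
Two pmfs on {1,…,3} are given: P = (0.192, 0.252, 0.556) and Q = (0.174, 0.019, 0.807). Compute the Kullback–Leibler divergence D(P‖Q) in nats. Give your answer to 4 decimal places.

0.4632 nats

D(P‖Q) = Σ p·ln(p/q).
  0.192·ln(0.192/0.174) = 0.01890
  0.252·ln(0.252/0.019) = 0.65142
  0.556·ln(0.556/0.807) = -0.20714
D(P‖Q) = 0.4632 nats.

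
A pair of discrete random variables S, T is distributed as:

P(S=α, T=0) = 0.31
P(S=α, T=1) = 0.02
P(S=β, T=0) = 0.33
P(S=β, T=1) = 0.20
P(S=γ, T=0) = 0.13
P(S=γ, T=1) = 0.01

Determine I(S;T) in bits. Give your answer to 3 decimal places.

0.110 bits

Marginals: p(S) = (0.3300, 0.5300, 0.1400), p(T) = (0.7700, 0.2300).
I(S;T) = H(S) + H(T) − H(S,T).
H(S) = 1.4104, H(T) = 0.7780, H(S,T) = 2.0780.
I(S;T) = 1.4104 + 0.7780 − 2.0780 = 0.110 bits.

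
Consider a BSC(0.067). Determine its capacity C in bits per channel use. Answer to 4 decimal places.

Binary symmetric channel: C = 1 − h₂(ε) where h₂ is the binary entropy function.
h₂(0.067) = −0.067·log₂0.067 − 0.933·log₂0.933 = 0.3546.
C = 1 − 0.3546 = 0.6454 bits per channel use.

0.6454 bits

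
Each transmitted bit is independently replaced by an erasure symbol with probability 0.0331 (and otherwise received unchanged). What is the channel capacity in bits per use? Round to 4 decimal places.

0.9669 bits

Binary erasure channel: capacity C = 1 − ε.
C = 1 − 0.0331 = 0.9669 bits per channel use.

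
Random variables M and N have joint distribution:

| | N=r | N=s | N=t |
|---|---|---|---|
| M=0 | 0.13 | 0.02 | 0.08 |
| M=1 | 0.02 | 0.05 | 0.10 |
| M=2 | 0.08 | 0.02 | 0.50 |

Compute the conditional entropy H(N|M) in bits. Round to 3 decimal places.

0.988 bits

Marginals: p(M) = (0.2300, 0.1700, 0.6000), p(N) = (0.2300, 0.0900, 0.6800).
H(N|M) = Σ p(M) · H(N|M=·).
  M=0: p=0.2300, H(N|M=0) = 1.3016
  M=1: p=0.1700, H(N|M=1) = 1.3328
  M=2: p=0.6000, H(N|M=2) = 0.7703
Weighted sum = 0.988 bits.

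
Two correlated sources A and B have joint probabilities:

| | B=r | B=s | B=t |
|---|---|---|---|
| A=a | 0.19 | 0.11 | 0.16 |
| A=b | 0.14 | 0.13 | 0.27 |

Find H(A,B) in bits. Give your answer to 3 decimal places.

H(A,B) = −Σ p(x,y)·log₂ p(x,y) over all 6 cells.
  cell (a,r): −0.19·log₂0.19 = 0.4552
  cell (a,s): −0.11·log₂0.11 = 0.3503
  cell (a,t): −0.16·log₂0.16 = 0.4230
  cell (b,r): −0.14·log₂0.14 = 0.3971
  cell (b,s): −0.13·log₂0.13 = 0.3826
  cell (b,t): −0.27·log₂0.27 = 0.5100
Sum = 2.518 bits.

2.518 bits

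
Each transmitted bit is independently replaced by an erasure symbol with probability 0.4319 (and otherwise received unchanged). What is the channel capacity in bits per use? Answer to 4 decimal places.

0.5681 bits

Binary erasure channel: capacity C = 1 − ε.
C = 1 − 0.4319 = 0.5681 bits per channel use.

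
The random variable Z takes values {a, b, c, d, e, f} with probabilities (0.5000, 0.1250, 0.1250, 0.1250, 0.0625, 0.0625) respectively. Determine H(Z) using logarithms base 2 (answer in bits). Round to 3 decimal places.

H(Z) = −Σ p·log₂ p.
  −(0.5000)·log₂(0.5000) = 0.5000
  −(0.1250)·log₂(0.1250) = 0.3750
  −(0.1250)·log₂(0.1250) = 0.3750
  −(0.1250)·log₂(0.1250) = 0.3750
  −(0.0625)·log₂(0.0625) = 0.2500
  −(0.0625)·log₂(0.0625) = 0.2500
Sum: 0.5000 + 0.3750 + 0.3750 + 0.3750 + 0.2500 + 0.2500 = 2.125 bits.

2.125 bits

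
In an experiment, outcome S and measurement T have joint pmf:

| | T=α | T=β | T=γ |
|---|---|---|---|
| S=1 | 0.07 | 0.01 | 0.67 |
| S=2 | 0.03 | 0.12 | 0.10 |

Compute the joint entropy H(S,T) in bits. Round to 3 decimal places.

H(S,T) = −Σ p(x,y)·log₂ p(x,y) over all 6 cells.
  cell (1,α): −0.07·log₂0.07 = 0.2686
  cell (1,β): −0.01·log₂0.01 = 0.0664
  cell (1,γ): −0.67·log₂0.67 = 0.3871
  cell (2,α): −0.03·log₂0.03 = 0.1518
  cell (2,β): −0.12·log₂0.12 = 0.3671
  cell (2,γ): −0.10·log₂0.10 = 0.3322
Sum = 1.573 bits.

1.573 bits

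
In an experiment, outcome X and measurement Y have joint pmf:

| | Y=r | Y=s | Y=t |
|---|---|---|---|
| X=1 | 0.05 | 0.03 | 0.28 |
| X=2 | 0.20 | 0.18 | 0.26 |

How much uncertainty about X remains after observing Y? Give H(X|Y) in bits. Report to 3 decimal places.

0.844 bits

Marginals: p(X) = (0.3600, 0.6400), p(Y) = (0.2500, 0.2100, 0.5400).
H(X|Y) = Σ p(Y) · H(X|Y=·).
  Y=r: p=0.2500, H(X|Y=r) = 0.7219
  Y=s: p=0.2100, H(X|Y=s) = 0.5917
  Y=t: p=0.5400, H(X|Y=t) = 0.9990
Weighted sum = 0.844 bits.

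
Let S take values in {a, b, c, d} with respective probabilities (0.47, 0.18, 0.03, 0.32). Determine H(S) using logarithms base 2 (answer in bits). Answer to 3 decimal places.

1.635 bits

H(S) = −Σ p·log₂ p.
  −(0.47)·log₂(0.47) = 0.5120
  −(0.18)·log₂(0.18) = 0.4453
  −(0.03)·log₂(0.03) = 0.1518
  −(0.32)·log₂(0.32) = 0.5260
Sum: 0.5120 + 0.4453 + 0.1518 + 0.5260 = 1.635 bits.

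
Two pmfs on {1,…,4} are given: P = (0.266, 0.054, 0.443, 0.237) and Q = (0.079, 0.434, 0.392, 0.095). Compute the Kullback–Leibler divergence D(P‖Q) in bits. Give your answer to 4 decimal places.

D(P‖Q) = Σ p·log₂(p/q).
  0.266·log₂(0.266/0.079) = 0.46590
  0.054·log₂(0.054/0.434) = -0.16236
  0.443·log₂(0.443/0.392) = 0.07817
  0.237·log₂(0.237/0.095) = 0.31258
D(P‖Q) = 0.6943 bits.

0.6943 bits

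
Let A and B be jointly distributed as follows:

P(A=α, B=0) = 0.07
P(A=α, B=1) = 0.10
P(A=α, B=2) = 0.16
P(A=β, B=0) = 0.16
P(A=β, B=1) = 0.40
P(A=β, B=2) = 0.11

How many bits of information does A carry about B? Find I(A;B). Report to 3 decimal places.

Marginals: p(A) = (0.3300, 0.6700), p(B) = (0.2300, 0.5000, 0.2700).
I(A;B) = H(A) + H(B) − H(A,B).
H(A) = 0.9149, H(B) = 1.4977, H(A,B) = 2.3258.
I(A;B) = 0.9149 + 1.4977 − 2.3258 = 0.087 bits.

0.087 bits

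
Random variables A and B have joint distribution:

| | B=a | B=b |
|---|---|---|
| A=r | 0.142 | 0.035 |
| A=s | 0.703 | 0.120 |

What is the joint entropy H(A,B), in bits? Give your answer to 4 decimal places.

1.2936 bits

H(A,B) = −Σ p(x,y)·log₂ p(x,y) over all 4 cells.
  cell (r,a): −0.142·log₂0.142 = 0.39988
  cell (r,b): −0.035·log₂0.035 = 0.16928
  cell (s,a): −0.703·log₂0.703 = 0.35741
  cell (s,b): −0.120·log₂0.120 = 0.36707
Sum = 1.2936 bits.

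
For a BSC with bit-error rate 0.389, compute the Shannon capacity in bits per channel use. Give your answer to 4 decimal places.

0.0358 bits

Binary symmetric channel: C = 1 − h₂(ε) where h₂ is the binary entropy function.
h₂(0.389) = −0.389·log₂0.389 − 0.611·log₂0.611 = 0.9642.
C = 1 − 0.9642 = 0.0358 bits per channel use.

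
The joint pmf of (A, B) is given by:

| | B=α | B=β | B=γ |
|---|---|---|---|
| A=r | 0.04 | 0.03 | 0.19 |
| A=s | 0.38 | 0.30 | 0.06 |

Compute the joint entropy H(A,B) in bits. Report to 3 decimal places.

H(A,B) = −Σ p(x,y)·log₂ p(x,y) over all 6 cells.
  cell (r,α): −0.04·log₂0.04 = 0.1858
  cell (r,β): −0.03·log₂0.03 = 0.1518
  cell (r,γ): −0.19·log₂0.19 = 0.4552
  cell (s,α): −0.38·log₂0.38 = 0.5305
  cell (s,β): −0.30·log₂0.30 = 0.5211
  cell (s,γ): −0.06·log₂0.06 = 0.2435
Sum = 2.088 bits.

2.088 bits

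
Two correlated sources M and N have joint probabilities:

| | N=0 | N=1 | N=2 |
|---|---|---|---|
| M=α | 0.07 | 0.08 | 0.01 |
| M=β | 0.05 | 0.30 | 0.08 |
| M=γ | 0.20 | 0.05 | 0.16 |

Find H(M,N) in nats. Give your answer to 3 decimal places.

1.912 nats

H(M,N) = −Σ p(x,y)·ln p(x,y) over all 9 cells.
  cell (α,0): −0.07·ln0.07 = 0.1861
  cell (α,1): −0.08·ln0.08 = 0.2021
  cell (α,2): −0.01·ln0.01 = 0.0461
  cell (β,0): −0.05·ln0.05 = 0.1498
  cell (β,1): −0.30·ln0.30 = 0.3612
  cell (β,2): −0.08·ln0.08 = 0.2021
  cell (γ,0): −0.20·ln0.20 = 0.3219
  cell (γ,1): −0.05·ln0.05 = 0.1498
  cell (γ,2): −0.16·ln0.16 = 0.2932
Sum = 1.912 nats.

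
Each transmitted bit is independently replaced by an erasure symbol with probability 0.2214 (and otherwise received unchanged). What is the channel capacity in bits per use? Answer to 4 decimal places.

Binary erasure channel: capacity C = 1 − ε.
C = 1 − 0.2214 = 0.7786 bits per channel use.

0.7786 bits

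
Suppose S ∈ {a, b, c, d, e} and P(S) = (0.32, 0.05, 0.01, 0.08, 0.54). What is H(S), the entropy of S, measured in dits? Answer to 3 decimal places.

0.476 dits

H(S) = −Σ p·log₁₀ p.
  −(0.32)·log₁₀(0.32) = 0.1584
  −(0.05)·log₁₀(0.05) = 0.0651
  −(0.01)·log₁₀(0.01) = 0.0200
  −(0.08)·log₁₀(0.08) = 0.0878
  −(0.54)·log₁₀(0.54) = 0.1445
Sum: 0.1584 + 0.0651 + 0.0200 + 0.0878 + 0.1445 = 0.476 dits.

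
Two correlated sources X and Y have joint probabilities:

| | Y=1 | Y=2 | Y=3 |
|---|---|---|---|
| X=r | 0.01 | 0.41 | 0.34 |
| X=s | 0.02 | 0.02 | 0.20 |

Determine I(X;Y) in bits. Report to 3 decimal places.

0.137 bits

Marginals: p(X) = (0.7600, 0.2400), p(Y) = (0.0300, 0.4300, 0.5400).
I(X;Y) = H(X) + H(Y) − H(X,Y).
H(X) = 0.7950, H(Y) = 1.1554, H(X,Y) = 1.8131.
I(X;Y) = 0.7950 + 1.1554 − 1.8131 = 0.137 bits.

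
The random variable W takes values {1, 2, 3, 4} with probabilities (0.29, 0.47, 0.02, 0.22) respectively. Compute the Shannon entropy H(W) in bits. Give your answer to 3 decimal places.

1.623 bits

H(W) = −Σ p·log₂ p.
  −(0.29)·log₂(0.29) = 0.5179
  −(0.47)·log₂(0.47) = 0.5120
  −(0.02)·log₂(0.02) = 0.1129
  −(0.22)·log₂(0.22) = 0.4806
Sum: 0.5179 + 0.5120 + 0.1129 + 0.4806 = 1.623 bits.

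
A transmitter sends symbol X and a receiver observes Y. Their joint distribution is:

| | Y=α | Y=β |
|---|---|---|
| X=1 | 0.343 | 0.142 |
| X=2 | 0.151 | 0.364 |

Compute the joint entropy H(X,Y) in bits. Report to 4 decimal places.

1.8719 bits

H(X,Y) = −Σ p(x,y)·log₂ p(x,y) over all 4 cells.
  cell (1,α): −0.343·log₂0.343 = 0.52950
  cell (1,β): −0.142·log₂0.142 = 0.39988
  cell (2,α): −0.151·log₂0.151 = 0.41183
  cell (2,β): −0.364·log₂0.364 = 0.53071
Sum = 1.8719 bits.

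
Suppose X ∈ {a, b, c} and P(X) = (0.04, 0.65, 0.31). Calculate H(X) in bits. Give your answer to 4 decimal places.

H(X) = −Σ p·log₂ p.
  −(0.04)·log₂(0.04) = 0.18575
  −(0.65)·log₂(0.65) = 0.40397
  −(0.31)·log₂(0.31) = 0.52379
Sum: 0.18575 + 0.40397 + 0.52379 = 1.1135 bits.

1.1135 bits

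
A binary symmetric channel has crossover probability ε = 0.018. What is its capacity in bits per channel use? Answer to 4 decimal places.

0.8699 bits

Binary symmetric channel: C = 1 − h₂(ε) where h₂ is the binary entropy function.
h₂(0.018) = −0.018·log₂0.018 − 0.982·log₂0.982 = 0.1301.
C = 1 − 0.1301 = 0.8699 bits per channel use.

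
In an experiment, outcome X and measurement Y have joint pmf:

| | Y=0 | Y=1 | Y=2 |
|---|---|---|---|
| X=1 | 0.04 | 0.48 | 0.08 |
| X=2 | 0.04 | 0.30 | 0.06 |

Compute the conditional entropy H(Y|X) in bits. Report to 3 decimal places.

0.965 bits

Chain rule: H(Y|X) = H(X,Y) − H(X).
Marginals: p(X) = (0.6000, 0.4000), p(Y) = (0.0800, 0.7800, 0.1400).
H(X,Y) = 1.9359 bits; H(X) = 0.9710 bits.
H(Y|X) = 1.9359 − 0.9710 = 0.965 bits.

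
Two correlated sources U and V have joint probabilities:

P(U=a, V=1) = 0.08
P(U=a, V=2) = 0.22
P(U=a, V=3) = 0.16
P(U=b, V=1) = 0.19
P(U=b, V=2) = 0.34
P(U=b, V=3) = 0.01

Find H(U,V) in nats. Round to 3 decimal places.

1.557 nats

H(U,V) = −Σ p(x,y)·ln p(x,y) over all 6 cells.
  cell (a,1): −0.08·ln0.08 = 0.2021
  cell (a,2): −0.22·ln0.22 = 0.3331
  cell (a,3): −0.16·ln0.16 = 0.2932
  cell (b,1): −0.19·ln0.19 = 0.3155
  cell (b,2): −0.34·ln0.34 = 0.3668
  cell (b,3): −0.01·ln0.01 = 0.0461
Sum = 1.557 nats.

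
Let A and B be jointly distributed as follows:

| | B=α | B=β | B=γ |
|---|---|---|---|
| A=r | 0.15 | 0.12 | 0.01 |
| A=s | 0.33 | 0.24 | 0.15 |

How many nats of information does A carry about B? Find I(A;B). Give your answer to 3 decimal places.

Marginals: p(A) = (0.2800, 0.7200), p(B) = (0.4800, 0.3600, 0.1600).
I(A;B) = H(A) + H(B) − H(A,B).
H(A) = 0.5930, H(B) = 1.0133, H(A,B) = 1.5780.
I(A;B) = 0.5930 + 1.0133 − 1.5780 = 0.028 nats.

0.028 nats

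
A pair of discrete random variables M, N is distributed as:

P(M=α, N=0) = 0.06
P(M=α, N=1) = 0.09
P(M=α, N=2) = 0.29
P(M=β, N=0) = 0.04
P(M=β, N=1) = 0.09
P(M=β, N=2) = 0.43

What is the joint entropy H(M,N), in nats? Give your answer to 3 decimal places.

H(M,N) = −Σ p(x,y)·ln p(x,y) over all 6 cells.
  cell (α,0): −0.06·ln0.06 = 0.1688
  cell (α,1): −0.09·ln0.09 = 0.2167
  cell (α,2): −0.29·ln0.29 = 0.3590
  cell (β,0): −0.04·ln0.04 = 0.1288
  cell (β,1): −0.09·ln0.09 = 0.2167
  cell (β,2): −0.43·ln0.43 = 0.3629
Sum = 1.453 nats.

1.453 nats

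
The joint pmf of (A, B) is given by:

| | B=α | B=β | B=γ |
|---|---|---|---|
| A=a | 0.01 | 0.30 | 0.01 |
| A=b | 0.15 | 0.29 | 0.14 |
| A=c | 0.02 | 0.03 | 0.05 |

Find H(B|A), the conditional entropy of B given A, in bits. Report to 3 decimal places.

1.146 bits

Chain rule: H(B|A) = H(A,B) − H(A).
Marginals: p(A) = (0.3200, 0.5800, 0.1000), p(B) = (0.1800, 0.6200, 0.2000).
H(A,B) = 2.4603 bits; H(A) = 1.3140 bits.
H(B|A) = 2.4603 − 1.3140 = 1.146 bits.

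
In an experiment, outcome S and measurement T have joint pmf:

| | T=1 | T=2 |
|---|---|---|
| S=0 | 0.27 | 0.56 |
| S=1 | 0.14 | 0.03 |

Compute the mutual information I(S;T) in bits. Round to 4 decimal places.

Marginals: p(S) = (0.8300, 0.1700), p(T) = (0.4100, 0.5900).
I(S;T) = Σ p(x,y)·log₂[p(x,y)/(p(x)p(y))].
  (0,1): 0.27·log₂(0.7934) = -0.09014
  (0,2): 0.56·log₂(1.1436) = 0.10838
  (1,1): 0.14·log₂(2.0086) = 0.14087
  (1,2): 0.03·log₂(0.2991) = -0.05224
Sum = 0.1069 bits.

0.1069 bits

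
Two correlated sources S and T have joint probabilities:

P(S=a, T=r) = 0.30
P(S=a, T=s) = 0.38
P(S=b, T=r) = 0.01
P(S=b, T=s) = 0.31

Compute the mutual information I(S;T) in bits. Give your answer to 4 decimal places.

0.1558 bits

Marginals: p(S) = (0.6800, 0.3200), p(T) = (0.3100, 0.6900).
I(S;T) = Σ p(x,y)·log₂[p(x,y)/(p(x)p(y))].
  (a,r): 0.30·log₂(1.4231) = 0.15273
  (a,s): 0.38·log₂(0.8099) = -0.11560
  (b,r): 0.01·log₂(0.1008) = -0.03310
  (b,s): 0.31·log₂(1.4040) = 0.15175
Sum = 0.1558 bits.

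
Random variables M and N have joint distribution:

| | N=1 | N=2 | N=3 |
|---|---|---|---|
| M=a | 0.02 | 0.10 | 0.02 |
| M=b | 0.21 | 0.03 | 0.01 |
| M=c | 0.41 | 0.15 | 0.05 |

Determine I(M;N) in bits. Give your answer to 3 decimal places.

0.147 bits

Marginals: p(M) = (0.1400, 0.2500, 0.6100), p(N) = (0.6400, 0.2800, 0.0800).
I(M;N) = Σ p(x,y)·log₂[p(x,y)/(p(x)p(y))].
  (a,1): 0.02·log₂(0.2232) = -0.0433
  (a,2): 0.10·log₂(2.5510) = 0.1351
  (a,3): 0.02·log₂(1.7857) = 0.0167
  (b,1): 0.21·log₂(1.3125) = 0.0824
  (b,2): 0.03·log₂(0.4286) = -0.0367
  (b,3): 0.01·log₂(0.5000) = -0.0100
  (c,1): 0.41·log₂(1.0502) = 0.0290
  (c,2): 0.15·log₂(0.8782) = -0.0281
  (c,3): 0.05·log₂(1.0246) = 0.0018
Sum = 0.147 bits.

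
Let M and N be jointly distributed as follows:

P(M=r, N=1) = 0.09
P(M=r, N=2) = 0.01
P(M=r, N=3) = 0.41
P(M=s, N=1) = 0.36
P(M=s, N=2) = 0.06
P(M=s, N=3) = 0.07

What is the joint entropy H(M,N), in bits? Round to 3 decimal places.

H(M,N) = −Σ p(x,y)·log₂ p(x,y) over all 6 cells.
  cell (r,1): −0.09·log₂0.09 = 0.3127
  cell (r,2): −0.01·log₂0.01 = 0.0664
  cell (r,3): −0.41·log₂0.41 = 0.5274
  cell (s,1): −0.36·log₂0.36 = 0.5306
  cell (s,2): −0.06·log₂0.06 = 0.2435
  cell (s,3): −0.07·log₂0.07 = 0.2686
Sum = 1.949 bits.

1.949 bits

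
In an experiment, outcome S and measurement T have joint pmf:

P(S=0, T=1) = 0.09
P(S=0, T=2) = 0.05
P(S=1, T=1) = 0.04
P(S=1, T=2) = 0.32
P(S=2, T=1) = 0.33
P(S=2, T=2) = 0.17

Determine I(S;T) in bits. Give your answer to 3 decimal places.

Marginals: p(S) = (0.1400, 0.3600, 0.5000), p(T) = (0.4600, 0.5400).
I(S;T) = Σ p(x,y)·log₂[p(x,y)/(p(x)p(y))].
  (0,1): 0.09·log₂(1.3975) = 0.0435
  (0,2): 0.05·log₂(0.6614) = -0.0298
  (1,1): 0.04·log₂(0.2415) = -0.0820
  (1,2): 0.32·log₂(1.6461) = 0.2301
  (2,1): 0.33·log₂(1.4348) = 0.1719
  (2,2): 0.17·log₂(0.6296) = -0.1135
Sum = 0.220 bits.

0.220 bits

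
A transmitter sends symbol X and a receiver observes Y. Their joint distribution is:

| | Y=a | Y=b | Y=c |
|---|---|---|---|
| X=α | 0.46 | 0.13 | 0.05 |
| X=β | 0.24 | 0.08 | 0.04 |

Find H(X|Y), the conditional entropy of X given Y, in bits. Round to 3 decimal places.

Chain rule: H(X|Y) = H(X,Y) − H(Y).
Marginals: p(X) = (0.6400, 0.3600), p(Y) = (0.7000, 0.2100, 0.0900).
H(X,Y) = 2.0855 bits; H(Y) = 1.1457 bits.
H(X|Y) = 2.0855 − 1.1457 = 0.940 bits.

0.940 bits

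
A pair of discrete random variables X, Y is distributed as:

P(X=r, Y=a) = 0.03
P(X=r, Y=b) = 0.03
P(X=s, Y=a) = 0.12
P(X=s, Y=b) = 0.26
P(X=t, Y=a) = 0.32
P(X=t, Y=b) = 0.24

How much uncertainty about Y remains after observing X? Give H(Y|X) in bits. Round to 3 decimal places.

Chain rule: H(Y|X) = H(X,Y) − H(X).
Marginals: p(X) = (0.0600, 0.3800, 0.5600), p(Y) = (0.4700, 0.5300).
H(X,Y) = 2.1961 bits; H(X) = 1.2424 bits.
H(Y|X) = 2.1961 − 1.2424 = 0.954 bits.

0.954 bits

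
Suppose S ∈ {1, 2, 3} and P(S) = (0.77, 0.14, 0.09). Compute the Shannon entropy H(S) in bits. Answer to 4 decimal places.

H(S) = −Σ p·log₂ p.
  −(0.77)·log₂(0.77) = 0.29034
  −(0.14)·log₂(0.14) = 0.39711
  −(0.09)·log₂(0.09) = 0.31265
Sum: 0.29034 + 0.39711 + 0.31265 = 1.0001 bits.

1.0001 bits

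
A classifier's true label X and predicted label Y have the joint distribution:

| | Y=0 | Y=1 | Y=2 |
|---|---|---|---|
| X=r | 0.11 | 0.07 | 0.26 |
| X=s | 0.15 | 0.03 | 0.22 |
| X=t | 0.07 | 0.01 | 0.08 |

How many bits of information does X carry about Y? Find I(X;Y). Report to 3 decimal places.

Marginals: p(X) = (0.4400, 0.4000, 0.1600), p(Y) = (0.3300, 0.1100, 0.5600).
I(X;Y) = Σ p(x,y)·log₂[p(x,y)/(p(x)p(y))].
  (r,0): 0.11·log₂(0.7576) = -0.0441
  (r,1): 0.07·log₂(1.4463) = 0.0373
  (r,2): 0.26·log₂(1.0552) = 0.0202
  (s,0): 0.15·log₂(1.1364) = 0.0277
  (s,1): 0.03·log₂(0.6818) = -0.0166
  (s,2): 0.22·log₂(0.9821) = -0.0057
  (t,0): 0.07·log₂(1.3258) = 0.0285
  (t,1): 0.01·log₂(0.5682) = -0.0082
  (t,2): 0.08·log₂(0.8929) = -0.0131
Sum = 0.026 bits.

0.026 bits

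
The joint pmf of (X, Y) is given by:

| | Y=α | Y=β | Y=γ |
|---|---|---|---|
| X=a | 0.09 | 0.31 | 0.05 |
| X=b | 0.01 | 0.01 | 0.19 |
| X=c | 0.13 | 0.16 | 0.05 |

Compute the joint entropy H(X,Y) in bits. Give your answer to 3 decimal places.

H(X,Y) = −Σ p(x,y)·log₂ p(x,y) over all 9 cells.
  cell (a,α): −0.09·log₂0.09 = 0.3127
  cell (a,β): −0.31·log₂0.31 = 0.5238
  cell (a,γ): −0.05·log₂0.05 = 0.2161
  cell (b,α): −0.01·log₂0.01 = 0.0664
  cell (b,β): −0.01·log₂0.01 = 0.0664
  cell (b,γ): −0.19·log₂0.19 = 0.4552
  cell (c,α): −0.13·log₂0.13 = 0.3826
  cell (c,β): −0.16·log₂0.16 = 0.4230
  cell (c,γ): −0.05·log₂0.05 = 0.2161
Sum = 2.662 bits.

2.662 bits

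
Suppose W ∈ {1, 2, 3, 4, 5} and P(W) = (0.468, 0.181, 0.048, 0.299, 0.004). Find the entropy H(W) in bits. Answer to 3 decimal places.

H(W) = −Σ p·log₂ p.
  −(0.468)·log₂(0.468) = 0.5127
  −(0.181)·log₂(0.181) = 0.4463
  −(0.048)·log₂(0.048) = 0.2103
  −(0.299)·log₂(0.299) = 0.5208
  −(0.004)·log₂(0.004) = 0.0319
Sum: 0.5127 + 0.4463 + 0.2103 + 0.5208 + 0.0319 = 1.722 bits.

1.722 bits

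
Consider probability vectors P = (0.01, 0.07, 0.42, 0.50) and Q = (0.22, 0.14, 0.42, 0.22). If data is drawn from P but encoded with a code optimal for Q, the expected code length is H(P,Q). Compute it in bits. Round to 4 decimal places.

1.8383 bits

H(P,Q) = −Σ p·log₂ q.
  −0.01·log₂(0.22) = 0.02184
  −0.07·log₂(0.14) = 0.19856
  −0.42·log₂(0.42) = 0.52565
  −0.50·log₂(0.22) = 1.09221
H(P,Q) = 1.8383 bits.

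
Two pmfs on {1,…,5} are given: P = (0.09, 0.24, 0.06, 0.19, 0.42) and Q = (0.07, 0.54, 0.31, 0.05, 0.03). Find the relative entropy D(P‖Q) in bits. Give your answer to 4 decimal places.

1.5747 bits

D(P‖Q) = Σ p·log₂(p/q).
  0.09·log₂(0.09/0.07) = 0.03263
  0.24·log₂(0.24/0.54) = -0.28078
  0.06·log₂(0.06/0.31) = -0.14215
  0.19·log₂(0.19/0.05) = 0.36594
  0.42·log₂(0.42/0.03) = 1.59909
D(P‖Q) = 1.5747 bits.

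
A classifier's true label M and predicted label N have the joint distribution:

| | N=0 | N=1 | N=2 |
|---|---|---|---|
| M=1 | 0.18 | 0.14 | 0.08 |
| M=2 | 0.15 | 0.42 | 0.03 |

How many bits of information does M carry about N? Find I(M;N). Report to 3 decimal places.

0.096 bits

Marginals: p(M) = (0.4000, 0.6000), p(N) = (0.3300, 0.5600, 0.1100).
I(M;N) = H(M) + H(N) − H(M,N).
H(M) = 0.9710, H(N) = 1.3465, H(M,N) = 2.2219.
I(M;N) = 0.9710 + 1.3465 − 2.2219 = 0.096 bits.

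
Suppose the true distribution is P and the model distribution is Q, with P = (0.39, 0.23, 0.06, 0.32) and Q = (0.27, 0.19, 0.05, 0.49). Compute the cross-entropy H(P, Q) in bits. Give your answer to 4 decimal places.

H(P,Q) = −Σ p·log₂ q.
  −0.39·log₂(0.27) = 0.73670
  −0.23·log₂(0.19) = 0.55106
  −0.06·log₂(0.05) = 0.25932
  −0.32·log₂(0.49) = 0.32933
H(P,Q) = 1.8764 bits.

1.8764 bits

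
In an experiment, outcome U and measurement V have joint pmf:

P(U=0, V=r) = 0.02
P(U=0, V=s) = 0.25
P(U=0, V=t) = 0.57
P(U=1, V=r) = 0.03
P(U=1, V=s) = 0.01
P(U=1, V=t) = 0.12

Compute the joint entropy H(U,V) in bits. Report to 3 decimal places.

H(U,V) = −Σ p(x,y)·log₂ p(x,y) over all 6 cells.
  cell (0,r): −0.02·log₂0.02 = 0.1129
  cell (0,s): −0.25·log₂0.25 = 0.5000
  cell (0,t): −0.57·log₂0.57 = 0.4623
  cell (1,r): −0.03·log₂0.03 = 0.1518
  cell (1,s): −0.01·log₂0.01 = 0.0664
  cell (1,t): −0.12·log₂0.12 = 0.3671
Sum = 1.660 bits.

1.660 bits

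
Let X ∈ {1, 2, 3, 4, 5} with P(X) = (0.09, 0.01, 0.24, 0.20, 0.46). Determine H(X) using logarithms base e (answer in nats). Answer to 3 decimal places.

H(X) = −Σ p·ln p.
  −(0.09)·ln(0.09) = 0.2167
  −(0.01)·ln(0.01) = 0.0461
  −(0.24)·ln(0.24) = 0.3425
  −(0.20)·ln(0.20) = 0.3219
  −(0.46)·ln(0.46) = 0.3572
Sum: 0.2167 + 0.0461 + 0.3425 + 0.3219 + 0.3572 = 1.284 nats.

1.284 nats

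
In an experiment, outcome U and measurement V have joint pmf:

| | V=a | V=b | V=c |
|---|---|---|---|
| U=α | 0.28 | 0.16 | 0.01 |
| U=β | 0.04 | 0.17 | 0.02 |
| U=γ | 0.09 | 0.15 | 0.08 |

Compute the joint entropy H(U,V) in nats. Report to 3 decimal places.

1.907 nats

H(U,V) = −Σ p(x,y)·ln p(x,y) over all 9 cells.
  cell (α,a): −0.28·ln0.28 = 0.3564
  cell (α,b): −0.16·ln0.16 = 0.2932
  cell (α,c): −0.01·ln0.01 = 0.0461
  cell (β,a): −0.04·ln0.04 = 0.1288
  cell (β,b): −0.17·ln0.17 = 0.3012
  cell (β,c): −0.02·ln0.02 = 0.0782
  cell (γ,a): −0.09·ln0.09 = 0.2167
  cell (γ,b): −0.15·ln0.15 = 0.2846
  cell (γ,c): −0.08·ln0.08 = 0.2021
Sum = 1.907 nats.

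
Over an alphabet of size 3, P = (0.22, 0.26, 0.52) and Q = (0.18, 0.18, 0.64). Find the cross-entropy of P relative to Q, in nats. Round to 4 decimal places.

H(P,Q) = −Σ p·ln q.
  −0.22·ln(0.18) = 0.37726
  −0.26·ln(0.18) = 0.44585
  −0.52·ln(0.64) = 0.23207
H(P,Q) = 1.0552 nats.

1.0552 nats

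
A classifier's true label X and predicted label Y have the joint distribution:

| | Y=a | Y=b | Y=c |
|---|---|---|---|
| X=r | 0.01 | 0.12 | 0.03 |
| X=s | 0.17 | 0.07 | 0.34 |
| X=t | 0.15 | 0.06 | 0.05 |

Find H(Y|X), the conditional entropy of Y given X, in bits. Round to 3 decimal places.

1.304 bits

Marginals: p(X) = (0.1600, 0.5800, 0.2600), p(Y) = (0.3300, 0.2500, 0.4200).
H(Y|X) = Σ p(X) · H(Y|X=·).
  X=r: p=0.1600, H(Y|X=r) = 1.0141
  X=s: p=0.5800, H(Y|X=s) = 1.3388
  X=t: p=0.2600, H(Y|X=t) = 1.4034
Weighted sum = 1.304 bits.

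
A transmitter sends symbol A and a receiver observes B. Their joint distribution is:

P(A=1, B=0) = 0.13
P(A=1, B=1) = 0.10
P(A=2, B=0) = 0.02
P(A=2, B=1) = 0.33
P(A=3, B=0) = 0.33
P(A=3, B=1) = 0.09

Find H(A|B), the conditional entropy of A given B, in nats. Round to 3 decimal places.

0.830 nats

Chain rule: H(A|B) = H(A,B) − H(B).
Marginals: p(A) = (0.2300, 0.3500, 0.4200), p(B) = (0.4800, 0.5200).
H(A,B) = 1.5222 nats; H(B) = 0.6923 nats.
H(A|B) = 1.5222 − 0.6923 = 0.830 nats.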